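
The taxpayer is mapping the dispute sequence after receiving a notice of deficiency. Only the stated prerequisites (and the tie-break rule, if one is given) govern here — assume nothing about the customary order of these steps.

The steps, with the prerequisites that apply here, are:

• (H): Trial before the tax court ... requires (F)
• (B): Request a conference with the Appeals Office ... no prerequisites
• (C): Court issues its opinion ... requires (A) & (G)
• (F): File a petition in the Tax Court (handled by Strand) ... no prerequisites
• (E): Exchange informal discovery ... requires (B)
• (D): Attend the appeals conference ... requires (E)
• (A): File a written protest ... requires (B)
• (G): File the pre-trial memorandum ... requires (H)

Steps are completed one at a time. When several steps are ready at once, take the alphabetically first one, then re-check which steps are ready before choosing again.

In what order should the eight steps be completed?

(B), (A), (E), (D), (F), (H), (G), (C)

(B) and (F) have no prerequisites; (B) has the earlier label, so (B) is first.
(A), (E) and (F) are all available; (A) has the earlier label → (A).
(E) and (F) are both available; (E) has the earlier label → (E).
(D) and (F) are both available; (D) has the earlier label → (D).
Next only (F) has its prerequisites met → (F).
(H) is the only step now ready → (H).
(G) needed (H), now all done → (G).
(C) needed (A) and (G), now all done → (C).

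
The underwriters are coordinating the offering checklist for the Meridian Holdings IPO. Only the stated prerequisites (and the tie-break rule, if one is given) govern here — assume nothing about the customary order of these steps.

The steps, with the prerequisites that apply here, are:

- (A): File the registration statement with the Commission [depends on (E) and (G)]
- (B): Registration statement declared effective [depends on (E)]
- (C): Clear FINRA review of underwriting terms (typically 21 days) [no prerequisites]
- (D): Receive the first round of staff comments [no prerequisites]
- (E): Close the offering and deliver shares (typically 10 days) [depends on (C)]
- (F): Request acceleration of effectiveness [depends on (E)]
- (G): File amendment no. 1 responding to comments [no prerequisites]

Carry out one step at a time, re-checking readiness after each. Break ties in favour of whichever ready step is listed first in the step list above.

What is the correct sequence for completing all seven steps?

(C) → (D) → (E) → (B) → (F) → (G) → (A)

(C), (D) and (G) have no prerequisites; (C) is listed earlier, so (C) is first.
Ready: (D), (E) and (G). (D) is listed earlier → (D).
Now (E) and (G) have their prerequisites met. (E) is listed earlier, so (E) next.
Now (B), (F) and (G) have their prerequisites met. (B) is listed earlier, so (B) next.
Now (F) and (G) have their prerequisites met. (F) is listed earlier, so (F) next.
(G) is the only step now ready → (G).
Next only (A) has its prerequisites met → (A).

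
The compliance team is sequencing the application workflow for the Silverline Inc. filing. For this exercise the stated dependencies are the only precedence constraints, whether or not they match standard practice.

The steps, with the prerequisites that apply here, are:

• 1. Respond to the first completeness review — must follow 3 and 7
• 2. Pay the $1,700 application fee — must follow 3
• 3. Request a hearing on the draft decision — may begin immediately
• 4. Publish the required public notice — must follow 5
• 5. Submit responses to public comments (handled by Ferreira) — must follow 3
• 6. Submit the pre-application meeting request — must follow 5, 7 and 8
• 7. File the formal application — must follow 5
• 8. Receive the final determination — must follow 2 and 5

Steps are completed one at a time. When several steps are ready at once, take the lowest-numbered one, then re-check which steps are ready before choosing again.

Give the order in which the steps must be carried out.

3, 2, 5, 4, 7, 1, 8, 6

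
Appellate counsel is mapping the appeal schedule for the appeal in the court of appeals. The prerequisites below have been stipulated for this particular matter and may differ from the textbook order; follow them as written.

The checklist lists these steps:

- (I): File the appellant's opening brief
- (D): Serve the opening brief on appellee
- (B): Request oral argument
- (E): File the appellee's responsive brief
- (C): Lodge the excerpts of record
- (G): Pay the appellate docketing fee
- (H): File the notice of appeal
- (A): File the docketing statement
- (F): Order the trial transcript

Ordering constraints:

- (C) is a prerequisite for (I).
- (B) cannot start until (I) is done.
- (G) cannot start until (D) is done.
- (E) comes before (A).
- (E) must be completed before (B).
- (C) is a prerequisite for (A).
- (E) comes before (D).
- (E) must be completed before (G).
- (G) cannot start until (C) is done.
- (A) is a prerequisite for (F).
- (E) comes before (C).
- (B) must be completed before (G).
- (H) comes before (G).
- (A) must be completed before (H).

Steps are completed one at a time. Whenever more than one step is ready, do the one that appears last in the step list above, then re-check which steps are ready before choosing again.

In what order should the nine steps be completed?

Only (E) has no prerequisites, so it is first.
(C) and (D) are both available; (C) is listed later → (C).
(A) and (I) now also ready, so the ready set is {(A), (D), (I)}; (A) is listed later → (A).
(F) and (H) now also ready, so the ready set is {(F), (H), (D), (I)}; (F) is listed later → (F).
Ready: (H), (D) and (I). (H) is listed later → (H).
Ready: (D) and (I). (D) is listed later → (D).
That leaves (I) as the only ready step → (I).
(B) needed (E) and (I), now all done → (B).
(G) needed (H), (C), (E), (B) and (D), now all done → (G).

(E) → (C) → (A) → (F) → (H) → (D) → (I) → (B) → (G)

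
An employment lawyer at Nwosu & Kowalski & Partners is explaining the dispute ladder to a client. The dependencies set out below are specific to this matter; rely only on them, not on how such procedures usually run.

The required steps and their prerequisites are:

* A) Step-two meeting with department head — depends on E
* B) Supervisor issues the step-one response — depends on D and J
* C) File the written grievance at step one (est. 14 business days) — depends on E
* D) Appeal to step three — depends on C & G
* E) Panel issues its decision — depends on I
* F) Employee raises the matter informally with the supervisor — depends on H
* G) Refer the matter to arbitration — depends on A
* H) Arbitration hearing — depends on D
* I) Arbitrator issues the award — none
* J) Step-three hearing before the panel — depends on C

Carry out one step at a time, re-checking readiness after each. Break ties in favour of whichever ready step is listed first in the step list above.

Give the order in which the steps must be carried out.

I has no prerequisites → I first.
Next only E has its prerequisites met → E.
A and C are both available; A is listed earlier → A.
Now C and G have their prerequisites met. C is listed earlier, so C next.
J now also ready, so the ready set is {G, J}; G is listed earlier → G.
D and J are both available; D is listed earlier → D.
Now H and J have their prerequisites met. H is listed earlier, so H next.
Ready: F and J. F is listed earlier → F.
Next only J has its prerequisites met → J.
B needed D and J, now all done → B.

I E A C G D H F J B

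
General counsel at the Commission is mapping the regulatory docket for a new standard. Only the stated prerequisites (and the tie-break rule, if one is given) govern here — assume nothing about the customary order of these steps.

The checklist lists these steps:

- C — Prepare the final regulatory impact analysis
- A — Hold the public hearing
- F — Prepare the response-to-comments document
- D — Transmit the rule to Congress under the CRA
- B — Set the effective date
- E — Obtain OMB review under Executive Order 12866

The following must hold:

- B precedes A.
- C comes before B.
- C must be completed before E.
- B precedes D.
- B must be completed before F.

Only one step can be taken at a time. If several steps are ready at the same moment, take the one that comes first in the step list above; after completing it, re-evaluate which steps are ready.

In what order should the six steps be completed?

C B A F D E

C has no prerequisites → C first.
Now B and E have their prerequisites met. B is listed earlier, so B next.
A, F, D and E are all available; A is listed earlier → A.
Now F, D and E have their prerequisites met. F is listed earlier, so F next.
D and E are both available; D is listed earlier → D.
That leaves E as the only ready step → E.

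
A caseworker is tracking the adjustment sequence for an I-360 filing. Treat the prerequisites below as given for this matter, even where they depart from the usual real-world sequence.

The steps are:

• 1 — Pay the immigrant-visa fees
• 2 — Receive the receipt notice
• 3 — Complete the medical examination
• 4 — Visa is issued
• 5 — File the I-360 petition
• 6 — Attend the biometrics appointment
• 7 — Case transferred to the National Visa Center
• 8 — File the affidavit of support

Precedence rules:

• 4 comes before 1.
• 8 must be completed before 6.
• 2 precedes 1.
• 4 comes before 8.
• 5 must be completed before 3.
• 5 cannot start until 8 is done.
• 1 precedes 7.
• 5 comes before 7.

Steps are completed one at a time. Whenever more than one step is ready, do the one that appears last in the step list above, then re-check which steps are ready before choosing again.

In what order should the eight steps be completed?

4 8 6 5 3 2 1 7

4 and 2 have no prerequisites; 4 is listed later, so 4 is first.
8 now also ready, so the ready set is {8, 2}; 8 is listed later → 8.
Now 6, 5 and 2 have their prerequisites met. 6 is listed later, so 6 next.
Ready: 5 and 2. 5 is listed later → 5.
3 and 2 are both available; 3 is listed later → 3.
That leaves 2 as the only ready step → 2.
1 is the only step now ready → 1.
That leaves 7 as the only ready step → 7.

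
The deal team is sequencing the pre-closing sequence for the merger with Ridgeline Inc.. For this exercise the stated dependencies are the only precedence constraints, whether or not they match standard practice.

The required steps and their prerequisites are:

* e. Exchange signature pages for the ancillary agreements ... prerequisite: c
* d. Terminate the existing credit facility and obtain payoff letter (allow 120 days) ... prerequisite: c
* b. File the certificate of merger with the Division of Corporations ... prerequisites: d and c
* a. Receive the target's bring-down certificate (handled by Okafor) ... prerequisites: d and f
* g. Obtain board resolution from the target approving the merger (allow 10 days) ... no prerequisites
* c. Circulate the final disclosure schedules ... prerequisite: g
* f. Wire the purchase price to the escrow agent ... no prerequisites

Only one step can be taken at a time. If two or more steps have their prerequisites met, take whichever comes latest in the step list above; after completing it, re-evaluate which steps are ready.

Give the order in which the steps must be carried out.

f g c d a b e

Nothing is required for f and g. f is listed later → f first.
That leaves g as the only ready step → g.
Next only c has its prerequisites met → c.
Now d and e have their prerequisites met. d is listed later, so d next.
Ready: a, b and e. a is listed later → a.
Now b and e have their prerequisites met. b is listed later, so b next.
That leaves e as the only ready step → e.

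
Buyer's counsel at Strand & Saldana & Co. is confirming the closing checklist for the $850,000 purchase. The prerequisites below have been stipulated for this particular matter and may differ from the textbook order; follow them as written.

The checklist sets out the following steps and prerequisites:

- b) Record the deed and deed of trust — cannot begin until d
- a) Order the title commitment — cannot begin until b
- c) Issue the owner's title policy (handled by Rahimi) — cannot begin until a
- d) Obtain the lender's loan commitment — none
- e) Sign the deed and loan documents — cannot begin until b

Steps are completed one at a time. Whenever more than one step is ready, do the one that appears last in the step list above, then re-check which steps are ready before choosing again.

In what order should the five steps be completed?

d has no prerequisites → d first.
Next only b has its prerequisites met → b.
Ready: e and a. e is listed later → e.
a needed b, now all done → a.
c needed a, now all done → c.

d, b, e, a, c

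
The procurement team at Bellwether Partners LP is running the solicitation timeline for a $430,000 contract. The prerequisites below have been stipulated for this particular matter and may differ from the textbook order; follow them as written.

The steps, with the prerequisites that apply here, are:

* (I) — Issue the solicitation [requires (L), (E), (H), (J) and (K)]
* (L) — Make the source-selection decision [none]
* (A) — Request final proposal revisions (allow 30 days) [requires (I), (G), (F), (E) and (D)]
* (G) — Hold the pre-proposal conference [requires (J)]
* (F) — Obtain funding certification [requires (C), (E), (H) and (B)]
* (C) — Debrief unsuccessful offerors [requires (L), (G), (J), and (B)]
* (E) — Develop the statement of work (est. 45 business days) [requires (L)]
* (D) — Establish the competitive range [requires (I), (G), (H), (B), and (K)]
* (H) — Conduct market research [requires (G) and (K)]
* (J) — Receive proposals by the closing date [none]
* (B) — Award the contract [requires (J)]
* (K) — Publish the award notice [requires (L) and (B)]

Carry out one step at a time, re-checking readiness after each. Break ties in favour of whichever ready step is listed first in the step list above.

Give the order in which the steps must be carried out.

(L) (E) (J) (G) (B) (C) (K) (H) (I) (F) (D) (A)

(L) and (J) have no prerequisites; (L) is listed earlier, so (L) is first.
(E) now also ready, so the ready set is {(E), (J)}; (E) is listed earlier → (E).
That leaves (J) as the only ready step → (J).
(G) and (B) are both available; (G) is listed earlier → (G).
That leaves (B) as the only ready step → (B).
Ready: (C) and (K). (C) is listed earlier → (C).
(K) needed (L) and (B), now all done → (K).
(H) is the only step now ready → (H).
(I) and (F) are both available; (I) is listed earlier → (I).
Now (F) and (D) have their prerequisites met. (F) is listed earlier, so (F) next.
(D) needed (I), (G), (H), (B) and (K), now all done → (D).
(A) needed (I), (G), (F), (E) and (D), now all done → (A).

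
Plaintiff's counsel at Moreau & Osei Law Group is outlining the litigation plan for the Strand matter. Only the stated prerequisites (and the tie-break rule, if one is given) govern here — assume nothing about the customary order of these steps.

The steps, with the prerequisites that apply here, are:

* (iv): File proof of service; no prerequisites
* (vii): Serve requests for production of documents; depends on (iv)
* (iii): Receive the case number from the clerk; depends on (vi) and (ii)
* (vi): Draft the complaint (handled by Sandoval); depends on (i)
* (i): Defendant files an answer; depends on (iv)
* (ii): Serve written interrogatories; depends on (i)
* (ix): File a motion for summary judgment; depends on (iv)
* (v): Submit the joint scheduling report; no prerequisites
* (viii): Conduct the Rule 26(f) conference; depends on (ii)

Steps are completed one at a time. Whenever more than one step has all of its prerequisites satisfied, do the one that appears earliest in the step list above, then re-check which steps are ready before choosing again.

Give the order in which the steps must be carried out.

(iv), (vii), (i), (vi), (ii), (iii), (ix), (v), (viii)

(iv) and (v) have no prerequisites; (iv) is listed earlier, so (iv) is first.
Now (vii), (i), (ix) and (v) have their prerequisites met. (vii) is listed earlier, so (vii) next.
(i), (ix) and (v) are all available; (i) is listed earlier → (i).
(vi) and (ii) now also ready, so the ready set is {(vi), (ii), (ix), (v)}; (vi) is listed earlier → (vi).
(ii), (ix) and (v) are all available; (ii) is listed earlier → (ii).
Ready: (iii), (ix), (v) and (viii). (iii) is listed earlier → (iii).
(ix), (v) and (viii) are all available; (ix) is listed earlier → (ix).
Ready: (v) and (viii). (v) is listed earlier → (v).
Next only (viii) has its prerequisites met → (viii).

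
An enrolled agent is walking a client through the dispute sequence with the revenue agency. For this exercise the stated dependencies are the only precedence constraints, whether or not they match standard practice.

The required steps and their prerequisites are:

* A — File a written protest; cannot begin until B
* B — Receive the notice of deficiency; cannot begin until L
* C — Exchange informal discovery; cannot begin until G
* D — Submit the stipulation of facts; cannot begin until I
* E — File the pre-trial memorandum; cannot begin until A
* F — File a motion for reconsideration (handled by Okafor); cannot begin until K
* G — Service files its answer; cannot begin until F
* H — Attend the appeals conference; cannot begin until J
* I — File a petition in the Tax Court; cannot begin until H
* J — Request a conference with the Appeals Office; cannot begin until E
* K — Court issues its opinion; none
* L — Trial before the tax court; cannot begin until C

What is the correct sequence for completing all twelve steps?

K F G C L B A E J H I D

K is the only step with nothing outstanding, so it goes first.
F is the only step now ready → F.
G needed F, now all done → G.
That leaves C as the only ready step → C.
L is the only step now ready → L.
That leaves B as the only ready step → B.
A needed B, now all done → A.
That leaves E as the only ready step → E.
J is the only step now ready → J.
Next only H has its prerequisites met → H.
That leaves I as the only ready step → I.
D is the only step now ready → D.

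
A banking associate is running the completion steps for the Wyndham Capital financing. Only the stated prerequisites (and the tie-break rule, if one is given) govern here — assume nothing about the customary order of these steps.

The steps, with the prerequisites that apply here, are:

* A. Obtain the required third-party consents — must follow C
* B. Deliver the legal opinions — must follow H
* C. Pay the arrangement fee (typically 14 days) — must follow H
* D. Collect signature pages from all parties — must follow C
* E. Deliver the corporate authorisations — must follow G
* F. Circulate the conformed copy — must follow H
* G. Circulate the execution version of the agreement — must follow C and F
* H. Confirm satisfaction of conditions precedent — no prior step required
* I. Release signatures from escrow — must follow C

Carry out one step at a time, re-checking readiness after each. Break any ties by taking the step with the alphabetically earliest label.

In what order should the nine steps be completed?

Only H has no prerequisites, so it is first.
B, C and F are all available; B has the earlier label → B.
Ready: C and F. C has the earlier label → C.
A, D and I now also ready, so the ready set is {A, D, F, I}; A has the earlier label → A.
Ready: D, F and I. D has the earlier label → D.
Ready: F and I. F has the earlier label → F.
G now also ready, so the ready set is {G, I}; G has the earlier label → G.
Now E and I have their prerequisites met. E has the earlier label, so E next.
That leaves I as the only ready step → I.

H B C A D F G E I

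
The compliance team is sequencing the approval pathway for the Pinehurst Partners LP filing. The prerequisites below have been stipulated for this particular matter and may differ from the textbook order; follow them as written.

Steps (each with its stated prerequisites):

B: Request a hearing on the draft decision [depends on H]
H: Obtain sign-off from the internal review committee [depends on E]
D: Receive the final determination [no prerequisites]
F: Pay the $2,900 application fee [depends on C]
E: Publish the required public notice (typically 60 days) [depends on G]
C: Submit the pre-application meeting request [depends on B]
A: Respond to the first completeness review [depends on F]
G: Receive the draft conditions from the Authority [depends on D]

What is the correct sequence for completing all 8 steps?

D → G → E → H → B → C → F → A

D has no prerequisites → D first.
G is the only step now ready → G.
Next only E has its prerequisites met → E.
H needed E, now all done → H.
That leaves B as the only ready step → B.
Next only C has its prerequisites met → C.
F is the only step now ready → F.
A needed F, now all done → A.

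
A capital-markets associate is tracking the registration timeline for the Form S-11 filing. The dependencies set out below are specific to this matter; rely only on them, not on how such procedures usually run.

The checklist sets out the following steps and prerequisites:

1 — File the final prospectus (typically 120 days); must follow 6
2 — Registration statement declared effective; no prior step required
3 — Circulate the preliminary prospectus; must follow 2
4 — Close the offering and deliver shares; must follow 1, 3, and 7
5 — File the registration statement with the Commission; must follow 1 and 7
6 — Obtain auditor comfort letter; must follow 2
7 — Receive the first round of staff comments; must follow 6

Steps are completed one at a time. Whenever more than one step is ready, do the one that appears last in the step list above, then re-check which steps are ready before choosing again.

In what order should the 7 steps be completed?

2, 6, 7, 3, 1, 5, 4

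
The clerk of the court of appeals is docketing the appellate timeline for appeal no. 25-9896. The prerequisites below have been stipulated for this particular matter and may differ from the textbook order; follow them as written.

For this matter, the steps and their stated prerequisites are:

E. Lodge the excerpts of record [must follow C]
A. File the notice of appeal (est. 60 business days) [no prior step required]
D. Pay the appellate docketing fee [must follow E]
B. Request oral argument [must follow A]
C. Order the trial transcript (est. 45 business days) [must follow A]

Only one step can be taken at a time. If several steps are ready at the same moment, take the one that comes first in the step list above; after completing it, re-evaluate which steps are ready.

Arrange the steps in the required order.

A has no prerequisites → A first.
Ready: B and C. B is listed earlier → B.
C needed A, now all done → C.
That leaves E as the only ready step → E.
D needed E, now all done → D.

A → B → C → E → D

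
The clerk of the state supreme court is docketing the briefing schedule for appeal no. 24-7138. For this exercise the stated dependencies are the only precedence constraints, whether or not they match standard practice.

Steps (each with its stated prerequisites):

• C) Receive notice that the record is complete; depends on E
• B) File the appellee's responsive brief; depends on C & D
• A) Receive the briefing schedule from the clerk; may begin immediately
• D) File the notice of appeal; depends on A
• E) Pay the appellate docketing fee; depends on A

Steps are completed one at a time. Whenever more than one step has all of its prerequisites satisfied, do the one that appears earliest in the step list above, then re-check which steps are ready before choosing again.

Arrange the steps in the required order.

A is the only step with nothing outstanding, so it goes first.
D and E are both available; D is listed earlier → D.
That leaves E as the only ready step → E.
C is the only step now ready → C.
That leaves B as the only ready step → B.

A, D, E, C, B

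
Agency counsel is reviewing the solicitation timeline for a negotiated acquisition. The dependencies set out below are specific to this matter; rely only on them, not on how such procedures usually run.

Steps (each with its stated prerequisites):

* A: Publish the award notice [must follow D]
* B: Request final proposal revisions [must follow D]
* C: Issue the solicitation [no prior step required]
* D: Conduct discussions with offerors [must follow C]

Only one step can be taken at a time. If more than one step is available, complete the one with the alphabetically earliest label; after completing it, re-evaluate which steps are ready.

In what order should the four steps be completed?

Only C has no prerequisites, so it is first.
Next only D has its prerequisites met → D.
Now A and B have their prerequisites met. A has the earlier label, so A next.
B needed D, now all done → B.

C, D, A, B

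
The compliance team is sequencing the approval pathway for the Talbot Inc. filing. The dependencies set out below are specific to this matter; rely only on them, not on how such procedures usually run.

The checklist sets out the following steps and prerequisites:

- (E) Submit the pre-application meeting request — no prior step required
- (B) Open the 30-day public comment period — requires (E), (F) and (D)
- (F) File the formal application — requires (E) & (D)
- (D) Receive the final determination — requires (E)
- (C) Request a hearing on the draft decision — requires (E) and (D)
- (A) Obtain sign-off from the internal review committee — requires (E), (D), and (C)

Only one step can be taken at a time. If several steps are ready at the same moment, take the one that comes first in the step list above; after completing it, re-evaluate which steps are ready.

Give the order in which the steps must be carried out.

(E) → (D) → (F) → (B) → (C) → (A)

(E) has no prerequisites → (E) first.
That leaves (D) as the only ready step → (D).
(F) and (C) are both available; (F) is listed earlier → (F).
Now (B) and (C) have their prerequisites met. (B) is listed earlier, so (B) next.
Next only (C) has its prerequisites met → (C).
(A) needed (E), (D) and (C), now all done → (A).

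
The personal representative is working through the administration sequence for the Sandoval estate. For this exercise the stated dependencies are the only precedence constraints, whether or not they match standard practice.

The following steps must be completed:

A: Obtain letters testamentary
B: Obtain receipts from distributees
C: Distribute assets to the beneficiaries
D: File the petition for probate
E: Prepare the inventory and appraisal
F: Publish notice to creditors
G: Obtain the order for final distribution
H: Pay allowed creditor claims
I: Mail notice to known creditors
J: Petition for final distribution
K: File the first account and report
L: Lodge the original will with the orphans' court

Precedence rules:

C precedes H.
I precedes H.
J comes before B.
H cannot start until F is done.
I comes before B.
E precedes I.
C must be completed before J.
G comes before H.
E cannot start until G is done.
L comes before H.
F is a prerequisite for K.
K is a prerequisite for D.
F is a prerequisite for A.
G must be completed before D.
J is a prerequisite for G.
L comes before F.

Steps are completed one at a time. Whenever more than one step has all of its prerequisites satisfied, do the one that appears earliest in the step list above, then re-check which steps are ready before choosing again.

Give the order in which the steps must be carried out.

C, J, G, E, I, B, L, F, A, H, K, D

C and L have no prerequisites; C is listed earlier, so C is first.
Now J and L have their prerequisites met. J is listed earlier, so J next.
Ready: G and L. G is listed earlier → G.
Now E and L have their prerequisites met. E is listed earlier, so E next.
I now also ready, so the ready set is {I, L}; I is listed earlier → I.
Ready: B and L. B is listed earlier → B.
L is the only step now ready → L.
That leaves F as the only ready step → F.
Now A, H and K have their prerequisites met. A is listed earlier, so A next.
Ready: H and K. H is listed earlier → H.
K needed F, now all done → K.
Next only D has its prerequisites met → D.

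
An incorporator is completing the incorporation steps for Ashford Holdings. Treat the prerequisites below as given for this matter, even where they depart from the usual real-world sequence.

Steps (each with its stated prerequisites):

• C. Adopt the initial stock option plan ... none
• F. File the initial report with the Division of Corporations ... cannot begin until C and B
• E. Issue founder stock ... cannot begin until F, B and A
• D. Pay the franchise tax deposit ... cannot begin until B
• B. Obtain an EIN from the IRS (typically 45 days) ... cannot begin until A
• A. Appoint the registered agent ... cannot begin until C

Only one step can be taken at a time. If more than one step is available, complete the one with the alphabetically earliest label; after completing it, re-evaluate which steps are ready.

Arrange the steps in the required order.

C → A → B → D → F → E

C is the only step with nothing outstanding, so it goes first.
A is the only step now ready → A.
B needed A, now all done → B.
D and F are both available; D has the earlier label → D.
F needed B and C, now all done → F.
E is the only step now ready → E.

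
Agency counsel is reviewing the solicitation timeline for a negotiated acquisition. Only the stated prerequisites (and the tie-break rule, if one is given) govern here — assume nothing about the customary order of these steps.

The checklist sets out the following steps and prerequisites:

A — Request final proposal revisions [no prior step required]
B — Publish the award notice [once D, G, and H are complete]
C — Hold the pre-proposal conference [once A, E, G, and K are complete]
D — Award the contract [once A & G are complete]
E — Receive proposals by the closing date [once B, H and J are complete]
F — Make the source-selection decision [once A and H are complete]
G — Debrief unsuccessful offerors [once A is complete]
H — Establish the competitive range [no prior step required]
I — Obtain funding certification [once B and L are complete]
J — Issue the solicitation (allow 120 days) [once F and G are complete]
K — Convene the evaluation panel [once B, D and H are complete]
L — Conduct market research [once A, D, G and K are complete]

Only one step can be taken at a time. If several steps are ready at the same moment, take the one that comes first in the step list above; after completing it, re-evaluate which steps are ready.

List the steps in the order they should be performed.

A, G, D, H, B, F, J, E, K, C, L, I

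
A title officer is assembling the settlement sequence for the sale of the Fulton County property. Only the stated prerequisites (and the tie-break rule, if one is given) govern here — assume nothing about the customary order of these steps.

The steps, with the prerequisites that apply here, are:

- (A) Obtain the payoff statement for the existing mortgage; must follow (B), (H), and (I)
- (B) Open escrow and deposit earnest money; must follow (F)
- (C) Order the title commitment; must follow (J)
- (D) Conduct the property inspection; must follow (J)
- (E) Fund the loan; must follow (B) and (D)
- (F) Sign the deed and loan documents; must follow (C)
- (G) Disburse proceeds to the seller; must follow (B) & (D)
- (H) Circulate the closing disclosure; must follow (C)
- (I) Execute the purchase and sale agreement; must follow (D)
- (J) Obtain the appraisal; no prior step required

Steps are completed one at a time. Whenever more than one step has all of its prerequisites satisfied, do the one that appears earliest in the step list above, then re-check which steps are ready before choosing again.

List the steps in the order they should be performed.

(J) is the only step with nothing outstanding, so it goes first.
Now (C) and (D) have their prerequisites met. (C) is listed earlier, so (C) next.
(D), (F) and (H) are all available; (D) is listed earlier → (D).
(I) now also ready, so the ready set is {(F), (H), (I)}; (F) is listed earlier → (F).
Now (B), (H) and (I) have their prerequisites met. (B) is listed earlier, so (B) next.
(E), (G), (H) and (I) are all available; (E) is listed earlier → (E).
(G), (H) and (I) are all available; (G) is listed earlier → (G).
Now (H) and (I) have their prerequisites met. (H) is listed earlier, so (H) next.
(I) needed (D), now all done → (I).
(A) needed (B), (H) and (I), now all done → (A).

(J), (C), (D), (F), (B), (E), (G), (H), (I), (A)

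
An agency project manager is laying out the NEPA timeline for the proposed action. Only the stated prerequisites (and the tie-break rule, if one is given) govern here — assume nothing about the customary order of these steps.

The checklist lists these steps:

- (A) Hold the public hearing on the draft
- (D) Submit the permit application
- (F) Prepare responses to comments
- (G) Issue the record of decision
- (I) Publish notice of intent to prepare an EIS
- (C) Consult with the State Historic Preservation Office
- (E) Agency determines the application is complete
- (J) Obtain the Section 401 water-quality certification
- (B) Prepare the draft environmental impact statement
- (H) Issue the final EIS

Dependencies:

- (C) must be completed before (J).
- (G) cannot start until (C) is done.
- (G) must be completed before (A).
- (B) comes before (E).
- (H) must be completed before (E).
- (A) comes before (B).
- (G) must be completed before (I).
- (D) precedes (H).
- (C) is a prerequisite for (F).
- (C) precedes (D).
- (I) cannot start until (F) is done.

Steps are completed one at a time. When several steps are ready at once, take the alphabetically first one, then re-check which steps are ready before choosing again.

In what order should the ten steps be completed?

(C) → (D) → (F) → (G) → (A) → (B) → (H) → (E) → (I) → (J)

(C) is the only step with nothing outstanding, so it goes first.
Ready: (D), (F), (G) and (J). (D) has the earlier label → (D).
Now (F), (G), (H) and (J) have their prerequisites met. (F) has the earlier label, so (F) next.
Now (G), (H) and (J) have their prerequisites met. (G) has the earlier label, so (G) next.
(A) and (I) now also ready, so the ready set is {(A), (H), (I), (J)}; (A) has the earlier label → (A).
Ready: (B), (H), (I) and (J). (B) has the earlier label → (B).
(H), (I) and (J) are all available; (H) has the earlier label → (H).
(E) now also ready, so the ready set is {(E), (I), (J)}; (E) has the earlier label → (E).
Now (I) and (J) have their prerequisites met. (I) has the earlier label, so (I) next.
That leaves (J) as the only ready step → (J).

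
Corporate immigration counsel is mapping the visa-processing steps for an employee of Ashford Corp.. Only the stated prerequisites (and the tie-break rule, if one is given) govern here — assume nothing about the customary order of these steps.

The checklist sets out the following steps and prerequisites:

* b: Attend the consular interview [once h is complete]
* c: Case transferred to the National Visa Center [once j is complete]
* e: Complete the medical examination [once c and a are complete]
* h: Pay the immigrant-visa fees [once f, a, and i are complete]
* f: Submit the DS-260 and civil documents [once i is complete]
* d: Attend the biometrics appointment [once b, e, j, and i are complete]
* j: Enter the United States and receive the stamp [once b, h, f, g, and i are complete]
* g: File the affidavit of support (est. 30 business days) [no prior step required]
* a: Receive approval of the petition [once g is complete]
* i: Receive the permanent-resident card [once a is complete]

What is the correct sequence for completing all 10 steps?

g has no prerequisites → g first.
Next only a has its prerequisites met → a.
That leaves i as the only ready step → i.
f needed i, now all done → f.
h is the only step now ready → h.
b is the only step now ready → b.
Next only j has its prerequisites met → j.
c needed j, now all done → c.
e needed c and a, now all done → e.
d is the only step now ready → d.

g → a → i → f → h → b → j → c → e → d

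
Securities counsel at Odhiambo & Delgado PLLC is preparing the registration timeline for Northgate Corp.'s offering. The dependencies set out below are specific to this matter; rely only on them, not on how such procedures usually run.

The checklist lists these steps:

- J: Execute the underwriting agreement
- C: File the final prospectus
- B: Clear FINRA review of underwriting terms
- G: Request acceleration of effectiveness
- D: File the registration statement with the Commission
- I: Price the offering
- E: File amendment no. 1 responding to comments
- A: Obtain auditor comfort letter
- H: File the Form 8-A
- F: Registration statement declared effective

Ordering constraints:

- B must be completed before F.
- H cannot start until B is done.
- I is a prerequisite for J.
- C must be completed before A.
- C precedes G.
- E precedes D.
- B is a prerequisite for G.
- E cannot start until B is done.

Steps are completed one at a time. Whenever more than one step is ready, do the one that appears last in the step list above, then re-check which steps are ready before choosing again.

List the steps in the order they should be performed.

I, B and C have no prerequisites; I is listed later, so I is first.
B, C and J are all available; B is listed later → B.
Ready: F, H, E, C and J. F is listed later → F.
H, E, C and J are all available; H is listed later → H.
E, C and J are all available; E is listed later → E.
Ready: D, C and J. D is listed later → D.
Ready: C and J. C is listed later → C.
A and G now also ready, so the ready set is {A, G, J}; A is listed later → A.
Now G and J have their prerequisites met. G is listed later, so G next.
Next only J has its prerequisites met → J.

I B F H E D C A G J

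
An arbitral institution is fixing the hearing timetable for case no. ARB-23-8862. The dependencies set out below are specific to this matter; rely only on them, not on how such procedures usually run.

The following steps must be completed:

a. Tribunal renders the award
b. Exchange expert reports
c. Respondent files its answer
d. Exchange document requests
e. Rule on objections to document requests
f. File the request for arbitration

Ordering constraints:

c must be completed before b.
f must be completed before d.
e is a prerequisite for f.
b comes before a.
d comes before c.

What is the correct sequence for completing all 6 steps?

e, f, d, c, b, a

Only e has no prerequisites, so it is first.
Next only f has its prerequisites met → f.
d needed f, now all done → d.
c needed d, now all done → c.
Next only b has its prerequisites met → b.
a needed b, now all done → a.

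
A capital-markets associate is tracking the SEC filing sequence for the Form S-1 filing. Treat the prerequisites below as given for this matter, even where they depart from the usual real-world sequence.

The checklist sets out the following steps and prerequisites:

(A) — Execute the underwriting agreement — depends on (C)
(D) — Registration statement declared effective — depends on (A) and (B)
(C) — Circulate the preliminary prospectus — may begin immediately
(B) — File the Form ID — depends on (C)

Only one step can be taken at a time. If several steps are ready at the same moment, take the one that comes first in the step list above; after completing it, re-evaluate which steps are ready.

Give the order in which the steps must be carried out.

(C) (A) (B) (D)

(C) has no prerequisites → (C) first.
(A) and (B) are both available; (A) is listed earlier → (A).
That leaves (B) as the only ready step → (B).
Next only (D) has its prerequisites met → (D).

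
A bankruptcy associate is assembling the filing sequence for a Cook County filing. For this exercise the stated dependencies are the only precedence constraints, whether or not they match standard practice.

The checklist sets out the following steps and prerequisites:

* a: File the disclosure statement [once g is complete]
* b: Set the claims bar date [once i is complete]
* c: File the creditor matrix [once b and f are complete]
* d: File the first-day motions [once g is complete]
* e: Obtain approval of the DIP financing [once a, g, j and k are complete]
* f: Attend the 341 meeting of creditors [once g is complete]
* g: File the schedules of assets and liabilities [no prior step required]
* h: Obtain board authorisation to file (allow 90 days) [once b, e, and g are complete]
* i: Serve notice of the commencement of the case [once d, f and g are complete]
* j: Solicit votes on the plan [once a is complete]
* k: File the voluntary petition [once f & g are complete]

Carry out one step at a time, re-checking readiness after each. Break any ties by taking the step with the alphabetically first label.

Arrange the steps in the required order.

Only g has no prerequisites, so it is first.
Now a, d and f have their prerequisites met. a has the earlier label, so a next.
j now also ready, so the ready set is {d, f, j}; d has the earlier label → d.
Ready: f and j. f has the earlier label → f.
i and k now also ready, so the ready set is {i, j, k}; i has the earlier label → i.
Now b, j and k have their prerequisites met. b has the earlier label, so b next.
c, j and k are all available; c has the earlier label → c.
j and k are both available; j has the earlier label → j.
That leaves k as the only ready step → k.
e needed a, g, j and k, now all done → e.
h needed b, e and g, now all done → h.

g, a, d, f, i, b, c, j, k, e, h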